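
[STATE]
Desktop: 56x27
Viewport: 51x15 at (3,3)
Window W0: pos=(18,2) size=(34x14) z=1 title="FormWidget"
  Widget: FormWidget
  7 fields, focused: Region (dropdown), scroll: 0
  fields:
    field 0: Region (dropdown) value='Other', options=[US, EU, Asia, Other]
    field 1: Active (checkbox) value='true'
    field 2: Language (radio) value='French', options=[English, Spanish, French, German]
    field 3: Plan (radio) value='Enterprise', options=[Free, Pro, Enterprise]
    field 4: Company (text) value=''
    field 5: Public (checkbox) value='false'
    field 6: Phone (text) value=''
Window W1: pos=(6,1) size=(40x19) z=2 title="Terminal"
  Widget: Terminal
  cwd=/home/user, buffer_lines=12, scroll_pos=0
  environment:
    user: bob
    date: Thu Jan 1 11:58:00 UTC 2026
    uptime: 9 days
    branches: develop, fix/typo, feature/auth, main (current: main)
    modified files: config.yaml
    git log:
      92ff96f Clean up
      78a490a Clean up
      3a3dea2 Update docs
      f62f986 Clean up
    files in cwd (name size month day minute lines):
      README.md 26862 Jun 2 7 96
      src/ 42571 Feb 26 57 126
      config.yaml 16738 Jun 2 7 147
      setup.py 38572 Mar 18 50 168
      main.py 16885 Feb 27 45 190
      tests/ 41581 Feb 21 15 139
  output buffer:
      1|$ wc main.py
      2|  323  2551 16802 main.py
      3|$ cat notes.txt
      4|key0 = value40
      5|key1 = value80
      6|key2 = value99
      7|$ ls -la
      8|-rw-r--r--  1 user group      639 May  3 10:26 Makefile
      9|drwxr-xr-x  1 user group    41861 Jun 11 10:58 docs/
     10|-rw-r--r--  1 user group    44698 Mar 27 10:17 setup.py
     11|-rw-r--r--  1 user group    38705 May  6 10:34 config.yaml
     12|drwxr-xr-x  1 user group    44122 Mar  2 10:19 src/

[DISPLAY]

   ┠──────────────────────────────────────┨     ┃  
   ┃$ wc main.py                          ┃─────┨  
   ┃  323  2551 16802 main.py             ┃   ▼]┃  
   ┃$ cat notes.txt                       ┃     ┃  
   ┃key0 = value40                        ┃( ) S┃  
   ┃key1 = value80                        ┃ Pro ┃  
   ┃key2 = value99                        ┃    ]┃  
   ┃$ ls -la                              ┃     ┃  
   ┃-rw-r--r--  1 user group      639 May ┃    ]┃  
   ┃drwxr-xr-x  1 user group    41861 Jun ┃     ┃  
   ┃-rw-r--r--  1 user group    44698 Mar ┃     ┃  
   ┃-rw-r--r--  1 user group    38705 May ┃     ┃  
   ┃drwxr-xr-x  1 user group    44122 Mar ┃━━━━━┛  
   ┃$ █                                   ┃        
   ┃                                      ┃        


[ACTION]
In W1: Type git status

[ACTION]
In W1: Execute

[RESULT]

   ┠──────────────────────────────────────┨     ┃  
   ┃key0 = value40                        ┃─────┨  
   ┃key1 = value80                        ┃   ▼]┃  
   ┃key2 = value99                        ┃     ┃  
   ┃$ ls -la                              ┃( ) S┃  
   ┃-rw-r--r--  1 user group      639 May ┃ Pro ┃  
   ┃drwxr-xr-x  1 user group    41861 Jun ┃    ]┃  
   ┃-rw-r--r--  1 user group    44698 Mar ┃     ┃  
   ┃-rw-r--r--  1 user group    38705 May ┃    ]┃  
   ┃drwxr-xr-x  1 user group    44122 Mar ┃     ┃  
   ┃$ git status                          ┃     ┃  
   ┃On branch main                        ┃     ┃  
   ┃Changes not staged for commit:        ┃━━━━━┛  
   ┃                                      ┃        
   ┃        modified:   config.yaml       ┃        


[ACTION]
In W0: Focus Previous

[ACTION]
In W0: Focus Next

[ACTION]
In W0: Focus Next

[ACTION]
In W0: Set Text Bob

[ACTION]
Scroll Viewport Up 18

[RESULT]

                                                   
   ┏━━━━━━━━━━━━━━━━━━━━━━━━━━━━━━━━━━━━━━┓        
   ┃ Terminal                             ┃━━━━━┓  
   ┠──────────────────────────────────────┨     ┃  
   ┃key0 = value40                        ┃─────┨  
   ┃key1 = value80                        ┃   ▼]┃  
   ┃key2 = value99                        ┃     ┃  
   ┃$ ls -la                              ┃( ) S┃  
   ┃-rw-r--r--  1 user group      639 May ┃ Pro ┃  
   ┃drwxr-xr-x  1 user group    41861 Jun ┃    ]┃  
   ┃-rw-r--r--  1 user group    44698 Mar ┃     ┃  
   ┃-rw-r--r--  1 user group    38705 May ┃    ]┃  
   ┃drwxr-xr-x  1 user group    44122 Mar ┃     ┃  
   ┃$ git status                          ┃     ┃  
   ┃On branch main                        ┃     ┃  


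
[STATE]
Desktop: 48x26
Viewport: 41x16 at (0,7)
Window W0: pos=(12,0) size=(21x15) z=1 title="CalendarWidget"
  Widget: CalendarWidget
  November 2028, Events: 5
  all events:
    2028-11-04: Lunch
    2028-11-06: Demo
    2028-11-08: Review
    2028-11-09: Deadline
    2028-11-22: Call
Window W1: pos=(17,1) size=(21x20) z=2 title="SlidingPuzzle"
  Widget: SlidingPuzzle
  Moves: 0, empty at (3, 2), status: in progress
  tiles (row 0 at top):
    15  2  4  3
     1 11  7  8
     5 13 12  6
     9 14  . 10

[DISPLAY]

            ┃13 1┃│  1 │ 11 │  7 │  8┃   
            ┃20 2┃├────┼────┼────┼───┃   
            ┃27 2┃│  5 │ 13 │ 12 │  6┃   
            ┃    ┃├────┼────┼────┼───┃   
            ┃    ┃│  9 │ 14 │    │ 10┃   
            ┃    ┃└────┴────┴────┴───┃   
            ┃    ┃Moves: 0           ┃   
            ┗━━━━┃                   ┃   
                 ┃                   ┃   
                 ┃                   ┃   
                 ┃                   ┃   
                 ┃                   ┃   
                 ┃                   ┃   
                 ┗━━━━━━━━━━━━━━━━━━━┛   
                                         
                                         


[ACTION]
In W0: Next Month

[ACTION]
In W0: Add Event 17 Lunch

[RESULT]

            ┃11 1┃│  1 │ 11 │  7 │  8┃   
            ┃18 1┃├────┼────┼────┼───┃   
            ┃25 2┃│  5 │ 13 │ 12 │  6┃   
            ┃    ┃├────┼────┼────┼───┃   
            ┃    ┃│  9 │ 14 │    │ 10┃   
            ┃    ┃└────┴────┴────┴───┃   
            ┃    ┃Moves: 0           ┃   
            ┗━━━━┃                   ┃   
                 ┃                   ┃   
                 ┃                   ┃   
                 ┃                   ┃   
                 ┃                   ┃   
                 ┃                   ┃   
                 ┗━━━━━━━━━━━━━━━━━━━┛   
                                         
                                         


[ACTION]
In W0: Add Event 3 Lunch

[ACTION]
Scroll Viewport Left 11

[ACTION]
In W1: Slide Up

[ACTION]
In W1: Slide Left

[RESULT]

            ┃11 1┃│  1 │ 11 │  7 │  8┃   
            ┃18 1┃├────┼────┼────┼───┃   
            ┃25 2┃│  5 │ 13 │ 12 │  6┃   
            ┃    ┃├────┼────┼────┼───┃   
            ┃    ┃│  9 │ 14 │ 10 │   ┃   
            ┃    ┃└────┴────┴────┴───┃   
            ┃    ┃Moves: 1           ┃   
            ┗━━━━┃                   ┃   
                 ┃                   ┃   
                 ┃                   ┃   
                 ┃                   ┃   
                 ┃                   ┃   
                 ┃                   ┃   
                 ┗━━━━━━━━━━━━━━━━━━━┛   
                                         
                                         


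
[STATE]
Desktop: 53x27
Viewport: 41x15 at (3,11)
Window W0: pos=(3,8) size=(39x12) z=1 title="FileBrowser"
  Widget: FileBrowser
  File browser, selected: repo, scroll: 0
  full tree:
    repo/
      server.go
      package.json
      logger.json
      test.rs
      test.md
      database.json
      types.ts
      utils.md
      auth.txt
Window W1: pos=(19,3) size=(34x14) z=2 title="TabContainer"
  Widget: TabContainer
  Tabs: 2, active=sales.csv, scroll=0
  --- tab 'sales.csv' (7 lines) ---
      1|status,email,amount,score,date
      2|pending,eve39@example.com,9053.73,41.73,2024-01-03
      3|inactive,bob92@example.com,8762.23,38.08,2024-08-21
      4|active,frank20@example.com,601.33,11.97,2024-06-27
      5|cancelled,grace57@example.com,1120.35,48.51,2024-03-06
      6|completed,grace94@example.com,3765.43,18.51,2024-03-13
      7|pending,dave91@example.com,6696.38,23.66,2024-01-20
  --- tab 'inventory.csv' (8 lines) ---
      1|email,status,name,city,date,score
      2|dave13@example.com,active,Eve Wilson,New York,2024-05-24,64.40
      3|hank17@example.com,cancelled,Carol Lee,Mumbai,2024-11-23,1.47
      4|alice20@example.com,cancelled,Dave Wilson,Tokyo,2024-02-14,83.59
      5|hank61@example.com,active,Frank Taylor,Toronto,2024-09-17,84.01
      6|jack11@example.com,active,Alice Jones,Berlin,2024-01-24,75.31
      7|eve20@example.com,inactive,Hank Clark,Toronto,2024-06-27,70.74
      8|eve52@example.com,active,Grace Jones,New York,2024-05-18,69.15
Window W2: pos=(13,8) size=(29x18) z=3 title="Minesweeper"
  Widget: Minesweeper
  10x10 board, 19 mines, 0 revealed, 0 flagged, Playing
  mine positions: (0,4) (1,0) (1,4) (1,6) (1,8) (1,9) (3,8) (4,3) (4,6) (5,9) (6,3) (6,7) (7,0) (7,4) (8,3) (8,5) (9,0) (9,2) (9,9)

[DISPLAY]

┃> [-] rep┃■■■■■■■■■■                 ┃.c
┃    serve┃■■■■■■■■■■                 ┃pl
┃    packa┃■■■■■■■■■■                 ┃pl
┃    logge┃■■■■■■■■■■                 ┃.c
┃    test.┃■■■■■■■■■■                 ┃  
┃    test.┃■■■■■■■■■■                 ┃━━
┃    datab┃■■■■■■■■■■                 ┃  
┃    types┃■■■■■■■■■■                 ┃  
┗━━━━━━━━━┃■■■■■■■■■■                 ┃  
          ┃■■■■■■■■■■                 ┃  
          ┃                           ┃  
          ┃                           ┃  
          ┃                           ┃  
          ┃                           ┃  
          ┗━━━━━━━━━━━━━━━━━━━━━━━━━━━┛  


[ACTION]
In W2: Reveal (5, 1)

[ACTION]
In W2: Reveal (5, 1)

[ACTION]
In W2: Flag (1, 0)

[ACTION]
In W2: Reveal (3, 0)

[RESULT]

┃> [-] rep┃■1 2■■■■■■                 ┃.c
┃    serve┃⚑1 2■■■■■■                 ┃pl
┃    packa┃11 1■■■■■■                 ┃pl
┃    logge┃  11■■■■■■                 ┃.c
┃    test.┃  1■■■■■■■                 ┃  
┃    test.┃  2■■■■■■■                 ┃━━
┃    datab┃111■■■■■■■                 ┃  
┃    types┃■■■■■■■■■■                 ┃  
┗━━━━━━━━━┃■■■■■■■■■■                 ┃  
          ┃■■■■■■■■■■                 ┃  
          ┃                           ┃  
          ┃                           ┃  
          ┃                           ┃  
          ┃                           ┃  
          ┗━━━━━━━━━━━━━━━━━━━━━━━━━━━┛  


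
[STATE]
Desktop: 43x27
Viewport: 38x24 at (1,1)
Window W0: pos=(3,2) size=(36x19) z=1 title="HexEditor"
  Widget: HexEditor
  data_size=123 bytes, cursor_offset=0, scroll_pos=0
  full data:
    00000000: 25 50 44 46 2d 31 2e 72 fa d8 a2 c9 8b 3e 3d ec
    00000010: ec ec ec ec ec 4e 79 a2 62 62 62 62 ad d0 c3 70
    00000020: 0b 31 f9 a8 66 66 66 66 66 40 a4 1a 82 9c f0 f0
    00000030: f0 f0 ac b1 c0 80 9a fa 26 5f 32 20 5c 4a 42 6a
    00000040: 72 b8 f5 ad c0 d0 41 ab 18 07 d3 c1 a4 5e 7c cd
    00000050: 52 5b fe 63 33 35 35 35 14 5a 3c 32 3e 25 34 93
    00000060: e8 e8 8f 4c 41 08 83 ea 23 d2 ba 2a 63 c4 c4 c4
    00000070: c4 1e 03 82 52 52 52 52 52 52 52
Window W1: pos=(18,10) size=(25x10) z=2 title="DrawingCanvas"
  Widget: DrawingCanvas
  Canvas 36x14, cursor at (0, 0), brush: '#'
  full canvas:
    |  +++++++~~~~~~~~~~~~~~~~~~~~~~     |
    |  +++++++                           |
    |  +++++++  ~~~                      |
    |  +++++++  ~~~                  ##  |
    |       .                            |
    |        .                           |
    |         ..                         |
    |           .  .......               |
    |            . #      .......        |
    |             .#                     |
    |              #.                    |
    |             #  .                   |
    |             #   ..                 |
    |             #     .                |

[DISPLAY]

                                      
  ┏━━━━━━━━━━━━━━━━━━━━━━━━━━━━━━━━━━┓
  ┃ HexEditor                        ┃
  ┠──────────────────────────────────┨
  ┃00000000  25 50 44 46 2d 31 2e 72 ┃
  ┃00000010  ec ec ec ec ec 4e 79 a2 ┃
  ┃00000020  0b 31 f9 a8 66 66 66 66 ┃
  ┃00000030  f0 f0 ac b1 c0 80 9a fa ┃
  ┃00000040  72 b8 f5 ad c0 d0 41 ab ┃
  ┃00000050  52 5┏━━━━━━━━━━━━━━━━━━━━
  ┃00000060  e8 e┃ DrawingCanvas      
  ┃00000070  c4 1┠────────────────────
  ┃              ┃+ +++++++~~~~~~~~~~~
  ┃              ┃  +++++++           
  ┃              ┃  +++++++  ~~~      
  ┃              ┃  +++++++  ~~~      
  ┃              ┃       .            
  ┃              ┃        .           
  ┃              ┗━━━━━━━━━━━━━━━━━━━━
  ┗━━━━━━━━━━━━━━━━━━━━━━━━━━━━━━━━━━┛
                                      
                                      
                                      
                                      


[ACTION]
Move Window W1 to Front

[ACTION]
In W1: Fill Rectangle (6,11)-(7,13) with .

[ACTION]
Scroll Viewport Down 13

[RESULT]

  ┃ HexEditor                        ┃
  ┠──────────────────────────────────┨
  ┃00000000  25 50 44 46 2d 31 2e 72 ┃
  ┃00000010  ec ec ec ec ec 4e 79 a2 ┃
  ┃00000020  0b 31 f9 a8 66 66 66 66 ┃
  ┃00000030  f0 f0 ac b1 c0 80 9a fa ┃
  ┃00000040  72 b8 f5 ad c0 d0 41 ab ┃
  ┃00000050  52 5┏━━━━━━━━━━━━━━━━━━━━
  ┃00000060  e8 e┃ DrawingCanvas      
  ┃00000070  c4 1┠────────────────────
  ┃              ┃+ +++++++~~~~~~~~~~~
  ┃              ┃  +++++++           
  ┃              ┃  +++++++  ~~~      
  ┃              ┃  +++++++  ~~~      
  ┃              ┃       .            
  ┃              ┃        .           
  ┃              ┗━━━━━━━━━━━━━━━━━━━━
  ┗━━━━━━━━━━━━━━━━━━━━━━━━━━━━━━━━━━┛
                                      
                                      
                                      
                                      
                                      
                                      


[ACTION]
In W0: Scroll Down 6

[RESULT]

  ┃ HexEditor                        ┃
  ┠──────────────────────────────────┨
  ┃00000060  e8 e8 8f 4c 41 08 83 ea ┃
  ┃00000070  c4 1e 03 82 52 52 52 52 ┃
  ┃                                  ┃
  ┃                                  ┃
  ┃                                  ┃
  ┃              ┏━━━━━━━━━━━━━━━━━━━━
  ┃              ┃ DrawingCanvas      
  ┃              ┠────────────────────
  ┃              ┃+ +++++++~~~~~~~~~~~
  ┃              ┃  +++++++           
  ┃              ┃  +++++++  ~~~      
  ┃              ┃  +++++++  ~~~      
  ┃              ┃       .            
  ┃              ┃        .           
  ┃              ┗━━━━━━━━━━━━━━━━━━━━
  ┗━━━━━━━━━━━━━━━━━━━━━━━━━━━━━━━━━━┛
                                      
                                      
                                      
                                      
                                      
                                      


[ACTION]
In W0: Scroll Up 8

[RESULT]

  ┃ HexEditor                        ┃
  ┠──────────────────────────────────┨
  ┃00000000  25 50 44 46 2d 31 2e 72 ┃
  ┃00000010  ec ec ec ec ec 4e 79 a2 ┃
  ┃00000020  0b 31 f9 a8 66 66 66 66 ┃
  ┃00000030  f0 f0 ac b1 c0 80 9a fa ┃
  ┃00000040  72 b8 f5 ad c0 d0 41 ab ┃
  ┃00000050  52 5┏━━━━━━━━━━━━━━━━━━━━
  ┃00000060  e8 e┃ DrawingCanvas      
  ┃00000070  c4 1┠────────────────────
  ┃              ┃+ +++++++~~~~~~~~~~~
  ┃              ┃  +++++++           
  ┃              ┃  +++++++  ~~~      
  ┃              ┃  +++++++  ~~~      
  ┃              ┃       .            
  ┃              ┃        .           
  ┃              ┗━━━━━━━━━━━━━━━━━━━━
  ┗━━━━━━━━━━━━━━━━━━━━━━━━━━━━━━━━━━┛
                                      
                                      
                                      
                                      
                                      
                                      


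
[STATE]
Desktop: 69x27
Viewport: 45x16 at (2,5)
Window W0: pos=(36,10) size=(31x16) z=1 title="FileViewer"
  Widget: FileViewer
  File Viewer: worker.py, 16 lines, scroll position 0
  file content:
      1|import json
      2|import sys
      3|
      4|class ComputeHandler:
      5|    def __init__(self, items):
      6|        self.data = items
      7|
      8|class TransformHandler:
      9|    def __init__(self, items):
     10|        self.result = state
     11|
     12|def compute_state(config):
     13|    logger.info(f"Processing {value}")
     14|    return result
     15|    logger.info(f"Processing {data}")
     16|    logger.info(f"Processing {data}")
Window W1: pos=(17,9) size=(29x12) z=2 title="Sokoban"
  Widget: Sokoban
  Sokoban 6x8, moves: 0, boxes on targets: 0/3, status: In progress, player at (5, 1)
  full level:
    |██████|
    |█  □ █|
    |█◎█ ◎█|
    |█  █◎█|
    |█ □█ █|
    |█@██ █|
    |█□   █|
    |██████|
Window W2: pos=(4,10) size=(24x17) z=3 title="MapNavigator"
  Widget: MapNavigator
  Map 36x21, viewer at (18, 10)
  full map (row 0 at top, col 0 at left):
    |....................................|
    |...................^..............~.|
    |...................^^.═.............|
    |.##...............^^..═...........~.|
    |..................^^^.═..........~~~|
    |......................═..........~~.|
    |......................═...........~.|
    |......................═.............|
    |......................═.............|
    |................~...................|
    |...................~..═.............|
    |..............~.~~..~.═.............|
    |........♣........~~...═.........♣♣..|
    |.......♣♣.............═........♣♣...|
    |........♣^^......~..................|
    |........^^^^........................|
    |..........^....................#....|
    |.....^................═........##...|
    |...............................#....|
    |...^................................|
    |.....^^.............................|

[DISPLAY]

                                             
                                             
                                             
                                             
               ┏━━━━━━━━━━━━━━━━━━━━━━━━━━━┓ 
  ┏━━━━━━━━━━━━━━━━━━━━━━┓                 ┃━
  ┃ MapNavigator         ┃─────────────────┨e
  ┠──────────────────────┨                 ┃─
  ┃...........^^^.═......┃                 ┃o
  ┃...............═......┃                 ┃s
  ┃...............═......┃                 ┃ 
  ┃...............═......┃                 ┃p
  ┃...............═......┃                 ┃_
  ┃.........~............┃                 ┃e
  ┃...........@~..═......┃                 ┃ 
  ┃.......~.~~..~.═......┃━━━━━━━━━━━━━━━━━┛n


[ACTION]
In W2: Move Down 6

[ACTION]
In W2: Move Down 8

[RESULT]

                                             
                                             
                                             
                                             
               ┏━━━━━━━━━━━━━━━━━━━━━━━━━━━┓ 
  ┏━━━━━━━━━━━━━━━━━━━━━━┓                 ┃━
  ┃ MapNavigator         ┃─────────────────┨e
  ┠──────────────────────┨                 ┃─
  ┃.♣^^......~...........┃                 ┃o
  ┃.^^^^.................┃                 ┃s
  ┃...^..................┃                 ┃ 
  ┃...............═......┃                 ┃p
  ┃......................┃                 ┃_
  ┃......................┃                 ┃e
  ┃...........@..........┃                 ┃ 
  ┃                      ┃━━━━━━━━━━━━━━━━━┛n


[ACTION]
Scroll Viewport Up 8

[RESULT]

                                             
                                             
                                             
                                             
                                             
                                             
                                             
                                             
                                             
               ┏━━━━━━━━━━━━━━━━━━━━━━━━━━━┓ 
  ┏━━━━━━━━━━━━━━━━━━━━━━┓                 ┃━
  ┃ MapNavigator         ┃─────────────────┨e
  ┠──────────────────────┨                 ┃─
  ┃.♣^^......~...........┃                 ┃o
  ┃.^^^^.................┃                 ┃s
  ┃...^..................┃                 ┃ 


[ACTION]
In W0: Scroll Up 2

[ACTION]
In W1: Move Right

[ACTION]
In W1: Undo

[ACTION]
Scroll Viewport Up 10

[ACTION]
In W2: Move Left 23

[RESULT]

                                             
                                             
                                             
                                             
                                             
                                             
                                             
                                             
                                             
               ┏━━━━━━━━━━━━━━━━━━━━━━━━━━━┓ 
  ┏━━━━━━━━━━━━━━━━━━━━━━┓                 ┃━
  ┃ MapNavigator         ┃─────────────────┨e
  ┠──────────────────────┨                 ┃─
  ┃           ........♣^^┃                 ┃o
  ┃           ........^^^┃                 ┃s
  ┃           ..........^┃                 ┃ 


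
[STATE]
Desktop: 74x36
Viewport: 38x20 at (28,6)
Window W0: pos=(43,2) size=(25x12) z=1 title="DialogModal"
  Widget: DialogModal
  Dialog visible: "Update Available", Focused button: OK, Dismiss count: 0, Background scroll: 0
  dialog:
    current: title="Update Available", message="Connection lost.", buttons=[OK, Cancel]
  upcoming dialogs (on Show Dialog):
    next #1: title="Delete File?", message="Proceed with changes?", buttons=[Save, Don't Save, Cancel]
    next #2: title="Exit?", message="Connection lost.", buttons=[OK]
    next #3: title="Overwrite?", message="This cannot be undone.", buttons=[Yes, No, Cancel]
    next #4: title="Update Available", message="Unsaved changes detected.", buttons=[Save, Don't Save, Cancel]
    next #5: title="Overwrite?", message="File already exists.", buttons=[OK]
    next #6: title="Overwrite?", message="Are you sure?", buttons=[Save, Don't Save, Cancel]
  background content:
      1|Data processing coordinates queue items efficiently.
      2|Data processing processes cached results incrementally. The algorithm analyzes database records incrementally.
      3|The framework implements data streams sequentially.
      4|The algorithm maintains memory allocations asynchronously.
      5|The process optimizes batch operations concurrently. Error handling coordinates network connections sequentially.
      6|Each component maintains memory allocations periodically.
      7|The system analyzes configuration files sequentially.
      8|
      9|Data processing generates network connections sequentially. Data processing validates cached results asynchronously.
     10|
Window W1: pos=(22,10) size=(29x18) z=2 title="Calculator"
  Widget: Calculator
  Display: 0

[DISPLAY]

               ┃Da┌─────────────────┐s
               ┃Th│ Update Available│n
               ┃Th│ Connection lost.│n
               ┃Th│  [OK]  Cancel   │ 
━━━━━━━━━━━━━━━━━━━━━━┓─────────────┘i
ulator                ┃tem analyzes co
──────────────────────┨               
                     0┃━━━━━━━━━━━━━━━
───┬───┬───┐          ┃               
 8 │ 9 │ ÷ │          ┃               
───┼───┼───┤          ┃               
 5 │ 6 │ × │          ┃               
───┼───┼───┤          ┃               
 2 │ 3 │ - │          ┃               
───┼───┼───┤          ┃               
 . │ = │ + │          ┃               
───┼───┼───┤          ┃               
 MC│ MR│ M+│          ┃               
───┴───┴───┘          ┃               
                      ┃               


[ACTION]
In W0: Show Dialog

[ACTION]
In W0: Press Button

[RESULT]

               ┃Data processing proces
               ┃The framework implemen
               ┃The algorithm maintain
               ┃The process optimizes 
━━━━━━━━━━━━━━━━━━━━━━┓mponent maintai
ulator                ┃tem analyzes co
──────────────────────┨               
                     0┃━━━━━━━━━━━━━━━
───┬───┬───┐          ┃               
 8 │ 9 │ ÷ │          ┃               
───┼───┼───┤          ┃               
 5 │ 6 │ × │          ┃               
───┼───┼───┤          ┃               
 2 │ 3 │ - │          ┃               
───┼───┼───┤          ┃               
 . │ = │ + │          ┃               
───┼───┼───┤          ┃               
 MC│ MR│ M+│          ┃               
───┴───┴───┘          ┃               
                      ┃               


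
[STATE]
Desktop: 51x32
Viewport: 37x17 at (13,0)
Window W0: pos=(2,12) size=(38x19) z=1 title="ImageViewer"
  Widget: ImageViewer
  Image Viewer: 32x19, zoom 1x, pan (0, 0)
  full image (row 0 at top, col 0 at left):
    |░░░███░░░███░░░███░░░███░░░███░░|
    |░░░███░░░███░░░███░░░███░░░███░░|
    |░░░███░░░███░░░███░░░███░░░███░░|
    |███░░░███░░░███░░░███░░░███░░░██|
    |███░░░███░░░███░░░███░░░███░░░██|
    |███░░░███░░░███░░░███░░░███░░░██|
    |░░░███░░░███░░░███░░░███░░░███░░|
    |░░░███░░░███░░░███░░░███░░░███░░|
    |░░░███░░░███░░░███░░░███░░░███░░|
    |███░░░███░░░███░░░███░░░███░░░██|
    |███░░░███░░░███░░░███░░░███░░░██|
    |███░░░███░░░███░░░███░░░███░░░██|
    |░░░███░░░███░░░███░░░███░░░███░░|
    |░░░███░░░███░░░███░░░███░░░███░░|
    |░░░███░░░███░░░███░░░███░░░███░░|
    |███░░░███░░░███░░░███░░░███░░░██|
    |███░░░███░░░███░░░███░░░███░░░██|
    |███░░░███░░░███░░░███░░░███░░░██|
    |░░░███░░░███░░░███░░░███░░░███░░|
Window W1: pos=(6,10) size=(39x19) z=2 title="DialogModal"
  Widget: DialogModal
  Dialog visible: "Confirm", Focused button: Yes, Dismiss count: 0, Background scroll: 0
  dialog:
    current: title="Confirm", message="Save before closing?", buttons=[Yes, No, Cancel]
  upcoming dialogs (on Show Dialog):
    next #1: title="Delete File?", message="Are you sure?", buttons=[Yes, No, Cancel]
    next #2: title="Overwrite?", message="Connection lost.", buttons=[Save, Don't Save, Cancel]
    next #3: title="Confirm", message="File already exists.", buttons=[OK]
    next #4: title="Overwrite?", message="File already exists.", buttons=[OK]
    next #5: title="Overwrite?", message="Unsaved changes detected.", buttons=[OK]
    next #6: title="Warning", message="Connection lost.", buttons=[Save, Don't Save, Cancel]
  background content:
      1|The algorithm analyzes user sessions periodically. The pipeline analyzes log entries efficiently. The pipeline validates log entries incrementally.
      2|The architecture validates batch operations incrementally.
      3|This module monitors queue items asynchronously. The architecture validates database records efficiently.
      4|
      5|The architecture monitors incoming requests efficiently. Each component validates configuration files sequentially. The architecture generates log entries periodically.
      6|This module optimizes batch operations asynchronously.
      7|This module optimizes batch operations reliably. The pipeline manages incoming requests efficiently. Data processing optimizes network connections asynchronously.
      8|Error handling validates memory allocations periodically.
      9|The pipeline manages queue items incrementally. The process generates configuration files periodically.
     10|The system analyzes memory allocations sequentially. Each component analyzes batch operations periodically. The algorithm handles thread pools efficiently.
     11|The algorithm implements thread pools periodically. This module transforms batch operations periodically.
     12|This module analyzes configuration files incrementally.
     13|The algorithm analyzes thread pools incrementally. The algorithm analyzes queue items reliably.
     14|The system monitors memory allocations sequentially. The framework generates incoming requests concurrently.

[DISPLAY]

                                     
                                     
                                     
                                     
                                     
                                     
                                     
                                     
                                     
                                     
━━━━━━━━━━━━━━━━━━━━━━━━━━━━━━━┓     
gModal                         ┃     
───────────────────────────────┨     
gorithm analyzes user sessions ┃     
chitecture validates batch oper┃     
odule monitors queue items asyn┃     
                               ┃     


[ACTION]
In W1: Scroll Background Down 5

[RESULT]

                                     
                                     
                                     
                                     
                                     
                                     
                                     
                                     
                                     
                                     
━━━━━━━━━━━━━━━━━━━━━━━━━━━━━━━┓     
gModal                         ┃     
───────────────────────────────┨     
odule optimizes batch operation┃     
odule optimizes batch operation┃     
handling validates memory alloc┃     
peline manages queue items incr┃     


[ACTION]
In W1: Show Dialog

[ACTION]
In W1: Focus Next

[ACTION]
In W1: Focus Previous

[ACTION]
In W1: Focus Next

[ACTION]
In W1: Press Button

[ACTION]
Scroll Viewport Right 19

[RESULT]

                                     
                                     
                                     
                                     
                                     
                                     
                                     
                                     
                                     
                                     
━━━━━━━━━━━━━━━━━━━━━━━━━━━━━━┓      
Modal                         ┃      
──────────────────────────────┨      
dule optimizes batch operation┃      
dule optimizes batch operation┃      
andling validates memory alloc┃      
eline manages queue items incr┃      


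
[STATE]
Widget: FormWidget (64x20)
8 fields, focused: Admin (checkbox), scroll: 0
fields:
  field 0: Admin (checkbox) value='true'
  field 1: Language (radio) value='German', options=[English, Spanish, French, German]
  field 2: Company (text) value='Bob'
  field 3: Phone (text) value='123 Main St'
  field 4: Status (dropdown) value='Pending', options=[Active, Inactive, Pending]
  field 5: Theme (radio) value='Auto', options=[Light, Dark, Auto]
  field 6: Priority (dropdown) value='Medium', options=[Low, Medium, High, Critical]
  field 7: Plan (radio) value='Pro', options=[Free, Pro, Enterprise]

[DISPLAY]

> Admin:      [x]                                               
  Language:   ( ) English  ( ) Spanish  ( ) French  (●) German  
  Company:    [Bob                                             ]
  Phone:      [123 Main St                                     ]
  Status:     [Pending                                        ▼]
  Theme:      ( ) Light  ( ) Dark  (●) Auto                     
  Priority:   [Medium                                         ▼]
  Plan:       ( ) Free  (●) Pro  ( ) Enterprise                 
                                                                
                                                                
                                                                
                                                                
                                                                
                                                                
                                                                
                                                                
                                                                
                                                                
                                                                
                                                                


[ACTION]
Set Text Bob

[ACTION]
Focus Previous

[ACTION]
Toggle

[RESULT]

  Admin:      [x]                                               
  Language:   ( ) English  ( ) Spanish  ( ) French  (●) German  
  Company:    [Bob                                             ]
  Phone:      [123 Main St                                     ]
  Status:     [Pending                                        ▼]
  Theme:      ( ) Light  ( ) Dark  (●) Auto                     
  Priority:   [Medium                                         ▼]
> Plan:       ( ) Free  (●) Pro  ( ) Enterprise                 
                                                                
                                                                
                                                                
                                                                
                                                                
                                                                
                                                                
                                                                
                                                                
                                                                
                                                                
                                                                


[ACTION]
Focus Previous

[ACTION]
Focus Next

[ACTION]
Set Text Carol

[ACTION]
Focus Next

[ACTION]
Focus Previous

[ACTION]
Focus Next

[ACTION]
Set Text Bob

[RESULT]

> Admin:      [x]                                               
  Language:   ( ) English  ( ) Spanish  ( ) French  (●) German  
  Company:    [Bob                                             ]
  Phone:      [123 Main St                                     ]
  Status:     [Pending                                        ▼]
  Theme:      ( ) Light  ( ) Dark  (●) Auto                     
  Priority:   [Medium                                         ▼]
  Plan:       ( ) Free  (●) Pro  ( ) Enterprise                 
                                                                
                                                                
                                                                
                                                                
                                                                
                                                                
                                                                
                                                                
                                                                
                                                                
                                                                
                                                                
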